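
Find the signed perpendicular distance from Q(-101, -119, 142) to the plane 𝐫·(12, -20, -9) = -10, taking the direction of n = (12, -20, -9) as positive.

-4

n·Q − (-10) = -100.
|n| = 25, so the signed distance is -100/25 = -4.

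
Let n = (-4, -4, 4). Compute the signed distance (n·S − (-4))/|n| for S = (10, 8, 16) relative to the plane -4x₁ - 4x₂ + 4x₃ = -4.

n·S − (-4) = -4.
|n| = 4√3, so the signed distance is -√3/3.

-√3/3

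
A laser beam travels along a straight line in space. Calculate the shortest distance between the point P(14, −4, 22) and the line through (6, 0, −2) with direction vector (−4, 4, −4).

4√14

Direction vector d = (−4, 4, −4).
AP = (8, −4, 24); AP·d = -144, |AP|² = 656, |d|² = 48.
distance² = |AP|² − (AP·d)²/|d|² = 656 − 20736/48 = 224, so the distance is 4√14.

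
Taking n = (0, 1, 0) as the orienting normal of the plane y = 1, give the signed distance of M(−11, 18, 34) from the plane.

17

n·M − 1 = 17.
|n| = 1, so the signed distance is 17/1 = 17.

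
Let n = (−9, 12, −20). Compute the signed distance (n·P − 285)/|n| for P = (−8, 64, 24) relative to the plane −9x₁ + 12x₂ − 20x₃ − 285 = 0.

n·P − 285 = 75.
|n| = 25, so the signed distance is 75/25 = 3.

3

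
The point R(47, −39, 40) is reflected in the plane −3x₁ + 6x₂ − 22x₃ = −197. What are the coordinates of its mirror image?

With n = (−3, 6, −22), the signed offset is (n·R − (-197))/|n|² = -1058/529 = -2.
R' = R − 2t·n = (47, −39, 40) − (-4)·(−3, 6, −22) = (35, −15, −48).

(35, -15, -48)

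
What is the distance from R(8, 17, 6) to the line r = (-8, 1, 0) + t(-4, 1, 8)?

2√137

Direction vector d = (-4, 1, 8).
AP = (16, 16, 6); AP·d = 0, |AP|² = 548, |d|² = 81.
distance² = |AP|² − (AP·d)²/|d|² = 548 − 0/81 = 548, so the distance is 2√137.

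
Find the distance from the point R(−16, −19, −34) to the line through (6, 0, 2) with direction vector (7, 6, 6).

√205

Direction vector d = (7, 6, 6).
AP = (−22, −19, −36); AP·d = -484, |AP|² = 2141, |d|² = 121.
distance² = |AP|² − (AP·d)²/|d|² = 2141 − 234256/121 = 205, so the distance is √205.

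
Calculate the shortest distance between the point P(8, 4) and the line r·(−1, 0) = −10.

d = |(-1)·8 + 0·4 − (-10)| / √(1 + 0) = |2|/1 = 2.

2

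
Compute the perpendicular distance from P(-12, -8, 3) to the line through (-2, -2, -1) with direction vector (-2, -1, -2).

Direction vector d = (-2, -1, -2).
AP = (-10, -6, 4); AP·d = 18, |AP|² = 152, |d|² = 9.
distance² = |AP|² − (AP·d)²/|d|² = 152 − 324/9 = 116, so the distance is 2√29.

2√29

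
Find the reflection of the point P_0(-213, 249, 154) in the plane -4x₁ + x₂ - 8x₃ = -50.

(-221, 251, 138)

n = (-4, 1, -8), |n|² = 81, n·P_0 − (-50) = -81, so t = -81/81 = -1.
Foot F = P_0 − (-1)·n = (-217, 250, 146); the reflection is 2F − P_0 = (-221, 251, 138).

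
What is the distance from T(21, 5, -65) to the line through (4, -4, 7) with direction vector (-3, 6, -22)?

√793

Direction vector d = (-3, 6, -22).
AP = (17, 9, -72); AP·d = 1587, |AP|² = 5554, |d|² = 529.
distance² = |AP|² − (AP·d)²/|d|² = 5554 − 2518569/529 = 793, so the distance is √793.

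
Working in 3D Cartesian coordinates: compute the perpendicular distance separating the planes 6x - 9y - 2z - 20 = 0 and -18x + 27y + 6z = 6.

2

Divide the second equation by -3 to match normals: 6x - 9y - 2z = -2.
With common normal n = (6, -9, -2) (|n| = 11), the distance is |20 − (-2)|/|n| = 22/11 = 2.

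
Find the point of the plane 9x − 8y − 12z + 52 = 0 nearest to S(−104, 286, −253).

(-1696/17, 4798/17, -4397/17)

The perpendicular from S has direction n = (9, −8, −12): r = (−104, 286, −253) + t(9, −8, −12).
Substitute into the plane: n·(S + tn) = -52 gives -188 + 289t = -52, so t = 8/17.
Foot = (−104, 286, −253) + (8/17)·(9, −8, −12) = (−1696/17, 4798/17, −4397/17).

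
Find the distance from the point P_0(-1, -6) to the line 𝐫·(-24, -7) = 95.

The normal to the line is n = (-24, -7) with |n| = 25.
|n·P_0 − 95| = |66 − 95| = 29, so the distance is 29/25.

29/25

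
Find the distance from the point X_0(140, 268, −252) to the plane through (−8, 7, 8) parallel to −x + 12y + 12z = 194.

Parallel planes share the normal n = (−1, 12, 12); since (−8, 7, 8) lies on the plane, its equation is −x + 12y + 12z = 188.
Then n·(140, 268, −252) − 188 = −136.
|n| = √(1 + 144 + 144) = 17, so the distance is |-136|/17 = 8.

8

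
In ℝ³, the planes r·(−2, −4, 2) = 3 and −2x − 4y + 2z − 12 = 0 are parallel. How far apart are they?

3√6/4

With common normal n = (−2, −4, 2) (|n| = 2√6), the distance is |3 − 12|/|n| = 9/(2√6).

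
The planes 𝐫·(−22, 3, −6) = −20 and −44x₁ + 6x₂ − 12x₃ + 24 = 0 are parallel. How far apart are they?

Divide the second equation by 2 to match normals: −22x₁ + 3x₂ − 6x₃ = -12.
Both planes have normal n = (−22, 3, −6), |n| = 23. Any point on the first plane is at distance |(-12) − (-20)|/|n| = 8/23 from the second.

8/23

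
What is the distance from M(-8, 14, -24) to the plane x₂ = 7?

d = |1·14 − 7| / √(0 + 1 + 0) = |7| / 1 = 7.

7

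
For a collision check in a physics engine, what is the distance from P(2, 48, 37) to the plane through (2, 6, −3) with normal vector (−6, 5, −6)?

30√97/97

The plane has equation n·(r − (2, 6, −3)) = 0, i.e. n·r = 36.
Then n·(2, 48, 37) − 36 = −30.
|n| = √(36 + 25 + 36) = √97, so the distance is |-30|/√97 = 30√97/97.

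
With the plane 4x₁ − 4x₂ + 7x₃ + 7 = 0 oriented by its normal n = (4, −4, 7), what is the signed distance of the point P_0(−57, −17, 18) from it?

-3

n·P_0 − (-7) = -27.
|n| = 9, so the signed distance is -27/9 = -3.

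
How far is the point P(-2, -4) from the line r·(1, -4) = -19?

The normal to the line is n = (1, -4) with |n| = √17.
|n·P − (-19)| = |14 − (-19)| = 33, so the distance is 33/√17 = 33√17/17.

33√17/17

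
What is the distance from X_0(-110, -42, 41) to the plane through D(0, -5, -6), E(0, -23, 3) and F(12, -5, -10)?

7

DE = (0, -18, 9) and DF = (12, 0, -4), so a normal is n = DE × DF = (72, 108, 216).
d = |72·(-110) + 108·(-42) + 216·41 − (-1836)| / √(5184 + 11664 + 46656) = |-1764| / 252 = 7.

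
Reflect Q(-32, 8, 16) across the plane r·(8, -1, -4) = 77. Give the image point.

(48, -2, -24)

n = (8, -1, -4), |n|² = 81, n·Q − 77 = -405, so t = -405/81 = -5.
Foot F = Q − (-5)·n = (8, 3, -4); the reflection is 2F − Q = (48, -2, -24).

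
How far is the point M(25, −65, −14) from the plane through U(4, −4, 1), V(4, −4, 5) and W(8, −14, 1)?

UV = (0, 0, 4) and UW = (4, −10, 0), so a normal is n = UV × UW = (40, 16, 0).
d = |40·25 + 16·(-65) − 96| / √(1600 + 256 + 0) = |-136| / (8√29) = 17/√29.

17√29/29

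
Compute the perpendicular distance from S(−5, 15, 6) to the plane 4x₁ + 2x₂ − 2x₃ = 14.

8/√6

d = |4·(-5) + 2·15 + (-2)·6 − 14| / √(16 + 4 + 4) = |-16| / (2√6) = 4√6/3.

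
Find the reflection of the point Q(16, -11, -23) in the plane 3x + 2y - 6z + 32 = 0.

(-8, -27, 25)

With n = (3, 2, -6), the signed offset is (n·Q − (-32))/|n|² = 196/49 = 4.
Q' = Q − 2t·n = (16, -11, -23) − 8·(3, 2, -6) = (-8, -27, 25).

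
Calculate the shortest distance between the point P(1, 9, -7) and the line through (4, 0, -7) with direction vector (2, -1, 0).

3√5

Direction vector d = (2, -1, 0).
AP = (-3, 9, 0); AP·d = -15, |AP|² = 90, |d|² = 5.
distance² = |AP|² − (AP·d)²/|d|² = 90 − 225/5 = 45, so the distance is 3√5.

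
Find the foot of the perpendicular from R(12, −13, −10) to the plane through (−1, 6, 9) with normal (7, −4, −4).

The perpendicular from R has direction n = (7, −4, −4): r = (12, −13, −10) + λ(7, −4, −4).
Substitute into the plane: n·(R + λn) = -67 gives 176 + 81λ = -67, so λ = -3.
Foot = (12, −13, −10) + (-3)·(7, −4, −4) = (−9, −1, 2).

(-9, -1, 2)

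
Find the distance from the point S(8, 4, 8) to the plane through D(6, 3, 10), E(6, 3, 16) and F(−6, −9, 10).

1/√2

DE = (0, 0, 6) and DF = (−12, −12, 0), so a normal is n = DE × DF = (72, −72, 0).
d = |72·8 + (-72)·4 − 216| / √(5184 + 5184 + 0) = |72| / (72√2) = 1/√2.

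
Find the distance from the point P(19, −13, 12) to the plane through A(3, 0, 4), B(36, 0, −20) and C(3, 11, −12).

AB = (33, 0, −24) and AC = (0, 11, −16), so a normal is n = AB × AC = (264, 528, 363).
Then n·(19, −13, 12) − 2244 = 264.
|n| = √(69696 + 278784 + 131769) = 693, so the distance is |264|/693 = 8/21.

8/21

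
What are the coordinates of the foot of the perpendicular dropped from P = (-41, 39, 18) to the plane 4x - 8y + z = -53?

(-21, -1, 23)

n = (4, -8, 1), |n|² = 81, and n·P − (-53) = -405.
t = -405/81 = -5, so the foot is P − t·n = (-41, 39, 18) − (-5)·(4, -8, 1) = (-21, -1, 23).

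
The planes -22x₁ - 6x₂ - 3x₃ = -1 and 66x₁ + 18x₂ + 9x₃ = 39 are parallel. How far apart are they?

12/23

Divide the second equation by -3 to match normals: -22x₁ - 6x₂ - 3x₃ = -13.
Both planes have normal n = (-22, -6, -3), |n| = 23. Any point on the first plane is at distance |(-13) − (-1)|/|n| = 12/23 from the second.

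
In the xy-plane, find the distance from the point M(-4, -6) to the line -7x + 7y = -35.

The normal to the line is n = (-7, 7) with |n| = 7√2.
|n·M − (-35)| = |-14 − (-35)| = 21, so the distance is 21/(7√2) = 3/√2.

3/√2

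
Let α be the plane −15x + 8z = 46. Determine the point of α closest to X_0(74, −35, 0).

(14, -35, 32)

The perpendicular from X_0 has direction n = (−15, 0, 8): r = (74, −35, 0) + μ(−15, 0, 8).
Substitute into the plane: n·(X_0 + μn) = 46 gives -1110 + 289μ = 46, so μ = 4.
Foot = (74, −35, 0) + 4·(−15, 0, 8) = (14, −35, 32).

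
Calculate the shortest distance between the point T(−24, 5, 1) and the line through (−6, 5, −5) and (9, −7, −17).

2√33

A direction vector is d = (15, −12, −12).
AP = (−18, 0, 6), and AP × d = (72, −126, 216).
|AP × d|² = 67716 and |d|² = 513, so the distance is √(67716/513) = √132 = 2√33.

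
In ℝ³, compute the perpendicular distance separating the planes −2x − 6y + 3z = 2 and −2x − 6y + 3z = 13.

11/7

With common normal n = (−2, −6, 3) (|n| = 7), the distance is |2 − 13|/|n| = 11/7.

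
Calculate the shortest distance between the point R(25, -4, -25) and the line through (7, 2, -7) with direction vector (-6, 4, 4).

6√2

Direction vector d = (-6, 4, 4).
AP = (18, -6, -18), and AP × d = (48, 36, 36).
|AP × d|² = 4896 and |d|² = 68, so the distance is √(4896/68) = √72 = 6√2.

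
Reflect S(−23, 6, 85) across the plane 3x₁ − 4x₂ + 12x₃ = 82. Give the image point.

(-53, 46, -35)

n = (3, −4, 12), |n|² = 169, n·S − 82 = 845, so t = 845/169 = 5.
Foot F = S − 5·n = (−38, 26, 25); the reflection is 2F − S = (−53, 46, −35).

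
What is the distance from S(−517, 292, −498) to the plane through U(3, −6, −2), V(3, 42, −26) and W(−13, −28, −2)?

8

UV = (0, 48, −24) and UW = (−16, −22, 0), so a normal is n = UV × UW = (−528, 384, 768).
n = (−528, 384, 768); n·P − (-5424) = 8064; |n| = 1008; distance = 8064/1008 = 8.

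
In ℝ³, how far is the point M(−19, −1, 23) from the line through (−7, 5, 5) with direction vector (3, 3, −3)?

Direction vector d = (3, 3, −3).
AP = (−12, −6, 18), and AP × d = (−36, 18, −18).
|AP × d|² = 1944 and |d|² = 27, so the distance is √(1944/27) = √72 = 6√2.

6√2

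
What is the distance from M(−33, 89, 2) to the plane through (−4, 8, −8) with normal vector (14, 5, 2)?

The plane has equation n·(r − (−4, 8, −8)) = 0, i.e. n·r = -32.
n = (14, 5, 2); n·P − (-32) = 19; |n| = 15; distance = 19/15.

19/15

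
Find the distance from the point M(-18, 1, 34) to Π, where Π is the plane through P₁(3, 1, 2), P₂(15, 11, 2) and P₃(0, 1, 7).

9/√70

P₁P₂ = (12, 10, 0) and P₁P₃ = (-3, 0, 5), so a normal is n = P₁P₂ × P₁P₃ = (50, -60, 30).
Then n·(-18, 1, 34) - 150 = -90.
|n| = √(2500 + 3600 + 900) = 10√70, so the distance is |-90|/(10√70) = 9√70/70.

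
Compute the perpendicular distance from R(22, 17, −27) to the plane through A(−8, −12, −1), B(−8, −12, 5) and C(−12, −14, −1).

AB = (0, 0, 6) and AC = (−4, −2, 0), so a normal is n = AB × AC = (12, −24, 0).
n = (12, −24, 0); n·P − 192 = -336; |n| = 12√5; distance = 336/(12√5) = 28/√5.

28/√5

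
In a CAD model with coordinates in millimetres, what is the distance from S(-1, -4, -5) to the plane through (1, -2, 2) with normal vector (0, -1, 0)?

The plane has equation n·(r − (1, -2, 2)) = 0, i.e. n·r = 2.
Then n·(-1, -4, -5) - 2 = 2.
|n| = √(0 + 1 + 0) = 1, so the distance is |2|/1 = 2.

2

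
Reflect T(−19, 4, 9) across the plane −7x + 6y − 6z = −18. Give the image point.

(-5, -8, 21)

With n = (−7, 6, −6), the signed offset is (n·T − (-18))/|n|² = 121/121 = 1.
T' = T − 2t·n = (−19, 4, 9) − 2·(−7, 6, −6) = (−5, −8, 21).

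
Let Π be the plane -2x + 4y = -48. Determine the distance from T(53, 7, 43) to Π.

d = |(-2)·53 + 4·7 − (-48)| / √(4 + 16 + 0) = |-30| / (2√5) = 3√5.

3√5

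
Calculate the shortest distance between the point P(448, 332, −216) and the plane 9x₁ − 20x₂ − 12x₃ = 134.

Normal vector n = (9, −20, −12), and n·(448, 332, −216) − 134 = −150.
|n| = √(81 + 400 + 144) = 25, so the distance is |-150|/25 = 6.

6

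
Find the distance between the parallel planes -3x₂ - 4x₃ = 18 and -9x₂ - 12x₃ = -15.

23/5

Divide the second equation by 3 to match normals: -3x₂ - 4x₃ = -5.
Both planes have normal n = (0, -3, -4), |n| = 5. Any point on the first plane is at distance |(-5) − 18|/|n| = 23/5 from the second.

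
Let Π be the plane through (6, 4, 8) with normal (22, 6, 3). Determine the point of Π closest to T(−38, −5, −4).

(6, 7, 2)

n = (22, 6, 3), |n|² = 529, and n·T − 180 = -1058.
t = -1058/529 = -2, so the foot is T − t·n = (−38, −5, −4) − (-2)·(22, 6, 3) = (6, 7, 2).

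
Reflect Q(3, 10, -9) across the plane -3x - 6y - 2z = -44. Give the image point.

n = (-3, -6, -2), |n|² = 49, n·Q − (-44) = -7, so t = -7/49 = -1/7.
Foot F = Q − (-1/7)·n = (18/7, 64/7, -65/7); the reflection is 2F − Q = (15/7, 58/7, -67/7).

(15/7, 58/7, -67/7)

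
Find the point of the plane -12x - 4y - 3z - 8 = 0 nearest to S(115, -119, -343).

The perpendicular from S has direction n = (-12, -4, -3): r = (115, -119, -343) + λ(-12, -4, -3).
Substitute into the plane: n·(S + λn) = 8 gives 125 + 169λ = 8, so λ = -9/13.
Foot = (115, -119, -343) + (-9/13)·(-12, -4, -3) = (1603/13, -1511/13, -4432/13).

(1603/13, -1511/13, -4432/13)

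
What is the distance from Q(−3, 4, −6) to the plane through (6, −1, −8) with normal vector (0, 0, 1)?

The plane has equation n·(r − (6, −1, −8)) = 0, i.e. n·r = -8.
Then n·(−3, 4, −6) − (−8) = 2.
|n| = √(0 + 0 + 1) = 1, so the distance is |2|/1 = 2.

2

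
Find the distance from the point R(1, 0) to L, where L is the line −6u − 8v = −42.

The normal to the line is n = (−6, −8) with |n| = 10.
|n·R − (-42)| = |-6 − (-42)| = 36, so the distance is 36/10 = 18/5.

18/5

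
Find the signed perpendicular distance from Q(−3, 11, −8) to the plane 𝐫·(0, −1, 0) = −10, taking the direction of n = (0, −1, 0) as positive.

-1

n·Q − (-10) = -1.
|n| = 1, so the signed distance is -1/1 = -1.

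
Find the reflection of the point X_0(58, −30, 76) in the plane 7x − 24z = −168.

(86, -30, -20)

With n = (7, 0, −24), the signed offset is (n·X_0 − (-168))/|n|² = -1250/625 = -2.
X_0' = X_0 − 2t·n = (58, −30, 76) − (-4)·(7, 0, −24) = (86, −30, −20).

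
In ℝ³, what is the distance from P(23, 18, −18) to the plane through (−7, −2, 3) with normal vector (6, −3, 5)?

The plane has equation n·(r − (−7, −2, 3)) = 0, i.e. n·r = -21.
d = |6·23 + (-3)·18 + 5·(-18) − (-21)| / √(36 + 9 + 25) = |15| / √70 = 3√70/14.

15/√70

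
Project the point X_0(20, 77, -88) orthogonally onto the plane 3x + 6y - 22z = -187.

(5, 47, 22)

n = (3, 6, -22), |n|² = 529, and n·X_0 − (-187) = 2645.
t = 2645/529 = 5, so the foot is X_0 − t·n = (20, 77, -88) − 5·(3, 6, -22) = (5, 47, 22).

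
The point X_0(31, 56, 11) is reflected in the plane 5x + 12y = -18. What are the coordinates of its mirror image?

With n = (5, 12, 0), the signed offset is (n·X_0 − (-18))/|n|² = 845/169 = 5.
X_0' = X_0 − 2t·n = (31, 56, 11) − 10·(5, 12, 0) = (-19, -64, 11).

(-19, -64, 11)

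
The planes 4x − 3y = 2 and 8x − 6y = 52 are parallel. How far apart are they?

24/5

Divide the second equation by 2 to match normals: 4x − 3y = 26.
Both planes have normal n = (4, −3, 0), |n| = 5. Any point on the first plane is at distance |26 − 2|/|n| = 24/5 from the second.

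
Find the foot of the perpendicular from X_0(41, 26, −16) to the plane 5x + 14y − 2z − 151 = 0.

The perpendicular from X_0 has direction n = (5, 14, −2): r = (41, 26, −16) + t(5, 14, −2).
Substitute into the plane: n·(X_0 + tn) = 151 gives 601 + 225t = 151, so t = -2.
Foot = (41, 26, −16) + (-2)·(5, 14, −2) = (31, −2, −12).

(31, -2, -12)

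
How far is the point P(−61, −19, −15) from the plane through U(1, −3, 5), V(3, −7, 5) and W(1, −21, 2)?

20/√41

UV = (2, −4, 0) and UW = (0, −18, −3), so a normal is n = UV × UW = (12, 6, −36).
n = (12, 6, −36); n·P − (-186) = -120; |n| = 6√41; distance = 120/(6√41) = 20√41/41.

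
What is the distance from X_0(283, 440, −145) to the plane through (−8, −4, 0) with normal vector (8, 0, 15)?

9

The plane has equation n·(r − (−8, −4, 0)) = 0, i.e. n·r = -64.
Then n·(283, 440, −145) − (−64) = 153.
|n| = √(64 + 0 + 225) = 17, so the distance is |153|/17 = 9.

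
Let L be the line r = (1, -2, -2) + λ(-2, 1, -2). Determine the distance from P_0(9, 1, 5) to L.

Direction vector d = (-2, 1, -2).
AP = (8, 3, 7), and AP × d = (-13, 2, 14).
|AP × d|² = 369 and |d|² = 9, so the distance is √(369/9) = √41.

√41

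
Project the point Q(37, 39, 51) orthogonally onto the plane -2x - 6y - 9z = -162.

The perpendicular from Q has direction n = (-2, -6, -9): r = (37, 39, 51) + λ(-2, -6, -9).
Substitute into the plane: n·(Q + λn) = -162 gives -767 + 121λ = -162, so λ = 5.
Foot = (37, 39, 51) + 5·(-2, -6, -9) = (27, 9, 6).

(27, 9, 6)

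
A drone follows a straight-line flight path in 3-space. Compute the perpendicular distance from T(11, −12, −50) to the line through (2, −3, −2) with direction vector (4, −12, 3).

Direction vector d = (4, −12, 3).
AP = (9, −9, −48); AP·d = 0, |AP|² = 2466, |d|² = 169.
distance² = |AP|² − (AP·d)²/|d|² = 2466 − 0/169 = 2466, so the distance is 3√274.

3√274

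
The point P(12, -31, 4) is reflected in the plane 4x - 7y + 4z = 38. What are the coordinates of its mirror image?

(-12, 11, -20)

n = (4, -7, 4), |n|² = 81, n·P − 38 = 243, so t = 243/81 = 3.
Foot F = P − 3·n = (0, -10, -8); the reflection is 2F − P = (-12, 11, -20).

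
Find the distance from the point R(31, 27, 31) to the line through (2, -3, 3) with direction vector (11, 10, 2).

Direction vector d = (11, 10, 2).
AP = (29, 30, 28); AP·d = 675, |AP|² = 2525, |d|² = 225.
distance² = |AP|² − (AP·d)²/|d|² = 2525 − 455625/225 = 500, so the distance is 10√5.

10√5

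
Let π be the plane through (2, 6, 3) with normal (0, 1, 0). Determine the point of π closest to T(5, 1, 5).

n = (0, 1, 0), |n|² = 1, and n·T − 6 = -5.
t = -5/1 = -5, so the foot is T − t·n = (5, 1, 5) − (-5)·(0, 1, 0) = (5, 6, 5).

(5, 6, 5)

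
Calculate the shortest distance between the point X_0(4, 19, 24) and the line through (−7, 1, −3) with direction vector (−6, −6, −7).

Direction vector d = (−6, −6, −7).
AP = (11, 18, 27); AP·d = -363, |AP|² = 1174, |d|² = 121.
distance² = |AP|² − (AP·d)²/|d|² = 1174 − 131769/121 = 85, so the distance is √85.

√85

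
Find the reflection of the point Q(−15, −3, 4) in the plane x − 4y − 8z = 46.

(-13, -11, -12)

n = (1, −4, −8), |n|² = 81, n·Q − 46 = -81, so t = -81/81 = -1.
Foot F = Q − (-1)·n = (−14, −7, −4); the reflection is 2F − Q = (−13, −11, −12).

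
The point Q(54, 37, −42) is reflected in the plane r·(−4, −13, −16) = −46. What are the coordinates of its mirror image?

With n = (−4, −13, −16), the signed offset is (n·Q − (-46))/|n|² = 21/441 = 1/21.
Q' = Q − 2t·n = (54, 37, −42) − (2/21)·(−4, −13, −16) = (1142/21, 803/21, −850/21).

(1142/21, 803/21, -850/21)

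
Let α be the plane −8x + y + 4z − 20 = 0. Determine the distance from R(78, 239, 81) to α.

Normal vector n = (−8, 1, 4), and n·(78, 239, 81) − 20 = −81.
|n| = √(64 + 1 + 16) = 9, so the distance is |-81|/9 = 9.

9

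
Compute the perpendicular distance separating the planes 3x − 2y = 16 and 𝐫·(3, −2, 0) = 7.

Both planes have normal n = (3, −2, 0), |n| = √13. Any point on the first plane is at distance |7 − 16|/|n| = 9/√13 = 9√13/13 from the second.

9√13/13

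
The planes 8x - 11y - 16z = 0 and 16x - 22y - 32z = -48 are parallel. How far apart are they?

Divide the second equation by 2 to match normals: 8x - 11y - 16z = -24.
Both planes have normal n = (8, -11, -16), |n| = 21. Any point on the first plane is at distance |(-24) − 0|/|n| = 24/21 = 8/7 from the second.

8/7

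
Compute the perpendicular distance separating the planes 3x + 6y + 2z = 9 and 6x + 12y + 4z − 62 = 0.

22/7

Divide the second equation by 2 to match normals: 3x + 6y + 2z = 31.
With common normal n = (3, 6, 2) (|n| = 7), the distance is |9 − 31|/|n| = 22/7.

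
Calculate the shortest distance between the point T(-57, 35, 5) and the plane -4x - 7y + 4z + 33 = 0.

d = |(-4)·(-57) + (-7)·35 + 4·5 − (-33)| / √(16 + 49 + 16) = |36| / 9 = 4.

4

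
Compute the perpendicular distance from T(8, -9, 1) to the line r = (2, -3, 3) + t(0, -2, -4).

2√14

Direction vector d = (0, -2, -4).
AP = (6, -6, -2); AP·d = 20, |AP|² = 76, |d|² = 20.
distance² = |AP|² − (AP·d)²/|d|² = 76 − 400/20 = 56, so the distance is 2√14.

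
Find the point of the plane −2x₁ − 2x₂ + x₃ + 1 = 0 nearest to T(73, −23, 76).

The perpendicular from T has direction n = (−2, −2, 1): r = (73, −23, 76) + t(−2, −2, 1).
Substitute into the plane: n·(T + tn) = -1 gives -24 + 9t = -1, so t = 23/9.
Foot = (73, −23, 76) + (23/9)·(−2, −2, 1) = (611/9, −253/9, 707/9).

(611/9, -253/9, 707/9)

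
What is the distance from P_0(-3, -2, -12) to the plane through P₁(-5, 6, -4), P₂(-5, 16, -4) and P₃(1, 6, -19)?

6/√29

P₁P₂ = (0, 10, 0) and P₁P₃ = (6, 0, -15), so a normal is n = P₁P₂ × P₁P₃ = (-150, 0, -60).
Then n·(-3, -2, -12) - 990 = 180.
|n| = √(22500 + 0 + 3600) = 30√29, so the distance is |180|/(30√29) = 6/√29.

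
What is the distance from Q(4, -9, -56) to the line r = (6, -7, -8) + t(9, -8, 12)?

34

Direction vector d = (9, -8, 12).
AP = (-2, -2, -48), and AP × d = (-408, -408, 34).
|AP × d|² = 334084 and |d|² = 289, so the distance is √(334084/289) = √1156 = 34.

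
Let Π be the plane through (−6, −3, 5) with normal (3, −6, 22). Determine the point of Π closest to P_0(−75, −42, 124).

(-90, -12, 14)

n = (3, −6, 22), |n|² = 529, and n·P_0 − 110 = 2645.
t = 2645/529 = 5, so the foot is P_0 − t·n = (−75, −42, 124) − 5·(3, −6, 22) = (−90, −12, 14).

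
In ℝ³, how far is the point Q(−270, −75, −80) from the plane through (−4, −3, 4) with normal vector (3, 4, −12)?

6

The plane has equation n·(r − (−4, −3, 4)) = 0, i.e. n·r = -72.
n = (3, 4, −12); n·P − (-72) = -78; |n| = 13; distance = 78/13 = 6.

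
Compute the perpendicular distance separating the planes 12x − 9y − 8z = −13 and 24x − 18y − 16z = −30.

Divide the second equation by 2 to match normals: 12x − 9y − 8z = -15.
With common normal n = (12, −9, −8) (|n| = 17), the distance is |(-13) − (-15)|/|n| = 2/17.

2/17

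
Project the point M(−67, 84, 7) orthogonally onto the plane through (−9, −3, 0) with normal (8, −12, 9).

n = (8, −12, 9), |n|² = 289, and n·M − (-36) = -1445.
t = -1445/289 = -5, so the foot is M − t·n = (−67, 84, 7) − (-5)·(8, −12, 9) = (−27, 24, 52).

(-27, 24, 52)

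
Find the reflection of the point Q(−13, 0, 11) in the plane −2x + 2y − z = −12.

With n = (−2, 2, −1), the signed offset is (n·Q − (-12))/|n|² = 27/9 = 3.
Q' = Q − 2t·n = (−13, 0, 11) − 6·(−2, 2, −1) = (−1, −12, 17).

(-1, -12, 17)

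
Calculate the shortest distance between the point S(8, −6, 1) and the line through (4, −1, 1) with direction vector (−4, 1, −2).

2√5

Direction vector d = (−4, 1, −2).
AP = (4, −5, 0), and AP × d = (10, 8, −16).
|AP × d|² = 420 and |d|² = 21, so the distance is √(420/21) = √20 = 2√5.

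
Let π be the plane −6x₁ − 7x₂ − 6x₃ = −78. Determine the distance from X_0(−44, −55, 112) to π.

n = (−6, −7, −6); n·P − (-78) = 55; |n| = 11; distance = 55/11 = 5.

5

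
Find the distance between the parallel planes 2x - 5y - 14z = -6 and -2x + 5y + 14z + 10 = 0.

Divide the second equation by -1 to match normals: 2x - 5y - 14z = 10.
Both planes have normal n = (2, -5, -14), |n| = 15. Any point on the first plane is at distance |10 − (-6)|/|n| = 16/15 from the second.

16/15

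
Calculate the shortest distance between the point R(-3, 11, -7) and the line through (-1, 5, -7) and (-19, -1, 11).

2√10

A direction vector is d = (-18, -6, 18).
AP = (-2, 6, 0); AP·d = 0, |AP|² = 40, |d|² = 684.
distance² = |AP|² − (AP·d)²/|d|² = 40 − 0/684 = 40, so the distance is 2√10.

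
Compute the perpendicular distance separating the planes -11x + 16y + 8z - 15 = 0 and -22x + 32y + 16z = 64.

17/21

Divide the second equation by 2 to match normals: -11x + 16y + 8z = 32.
With common normal n = (-11, 16, 8) (|n| = 21), the distance is |15 − 32|/|n| = 17/21.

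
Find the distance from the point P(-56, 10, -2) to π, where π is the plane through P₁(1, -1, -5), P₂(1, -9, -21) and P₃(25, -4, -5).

19/9

P₁P₂ = (0, -8, -16) and P₁P₃ = (24, -3, 0), so a normal is n = P₁P₂ × P₁P₃ = (-48, -384, 192).
Then n·(-56, 10, -2) - (-624) = -912.
|n| = √(2304 + 147456 + 36864) = 432, so the distance is |-912|/432 = 19/9.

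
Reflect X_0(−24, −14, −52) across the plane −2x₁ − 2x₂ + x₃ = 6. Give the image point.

n = (−2, −2, 1), |n|² = 9, n·X_0 − 6 = 18, so t = 18/9 = 2.
Foot F = X_0 − 2·n = (−20, −10, −54); the reflection is 2F − X_0 = (−16, −6, −56).

(-16, -6, -56)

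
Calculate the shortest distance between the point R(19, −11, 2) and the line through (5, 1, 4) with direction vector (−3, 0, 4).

2√61

Direction vector d = (−3, 0, 4).
AP = (14, −12, −2); AP·d = -50, |AP|² = 344, |d|² = 25.
distance² = |AP|² − (AP·d)²/|d|² = 344 − 2500/25 = 244, so the distance is 2√61.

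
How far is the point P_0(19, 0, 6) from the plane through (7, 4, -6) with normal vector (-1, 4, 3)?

The plane has equation n·(r − (7, 4, -6)) = 0, i.e. n·r = -9.
Then n·(19, 0, 6) - (-9) = 8.
|n| = √(1 + 16 + 9) = √26, so the distance is |8|/√26 = 4√26/13.

8/√26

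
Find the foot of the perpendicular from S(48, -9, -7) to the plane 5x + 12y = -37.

(43, -21, -7)

n = (5, 12, 0), |n|² = 169, and n·S − (-37) = 169.
t = 169/169 = 1, so the foot is S − t·n = (48, -9, -7) − 1·(5, 12, 0) = (43, -21, -7).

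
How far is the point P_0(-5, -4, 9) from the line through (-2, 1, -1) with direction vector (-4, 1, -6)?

Direction vector d = (-4, 1, -6).
AP = (-3, -5, 10); AP·d = -53, |AP|² = 134, |d|² = 53.
distance² = |AP|² − (AP·d)²/|d|² = 134 − 2809/53 = 81, so the distance is 9.

9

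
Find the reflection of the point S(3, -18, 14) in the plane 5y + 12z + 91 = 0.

(3, -28, -10)

With n = (0, 5, 12), the signed offset is (n·S − (-91))/|n|² = 169/169 = 1.
S' = S − 2t·n = (3, -18, 14) − 2·(0, 5, 12) = (3, -28, -10).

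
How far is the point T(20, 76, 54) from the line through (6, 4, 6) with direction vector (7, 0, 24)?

Direction vector d = (7, 0, 24).
AP = (14, 72, 48), and AP × d = (1728, 0, -504).
|AP × d|² = 3240000 and |d|² = 625, so the distance is √(3240000/625) = √5184 = 72.

72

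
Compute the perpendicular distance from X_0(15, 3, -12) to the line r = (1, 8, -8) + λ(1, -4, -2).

Direction vector d = (1, -4, -2).
AP = (14, -5, -4); AP·d = 42, |AP|² = 237, |d|² = 21.
distance² = |AP|² − (AP·d)²/|d|² = 237 − 1764/21 = 153, so the distance is 3√17.

3√17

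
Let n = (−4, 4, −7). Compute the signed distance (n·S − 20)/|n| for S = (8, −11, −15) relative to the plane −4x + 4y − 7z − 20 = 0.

1

n·S − 20 = 9.
|n| = 9, so the signed distance is 9/9 = 1.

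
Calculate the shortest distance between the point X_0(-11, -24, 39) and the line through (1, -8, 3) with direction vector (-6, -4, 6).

12√2

Direction vector d = (-6, -4, 6).
AP = (-12, -16, 36); AP·d = 352, |AP|² = 1696, |d|² = 88.
distance² = |AP|² − (AP·d)²/|d|² = 1696 − 123904/88 = 288, so the distance is 12√2.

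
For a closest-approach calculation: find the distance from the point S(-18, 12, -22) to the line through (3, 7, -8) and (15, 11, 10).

A direction vector is d = (12, 4, 18).
AP = (-21, 5, -14), and AP × d = (146, 210, -144).
|AP × d|² = 86152 and |d|² = 484, so the distance is √(86152/484) = √178.

√178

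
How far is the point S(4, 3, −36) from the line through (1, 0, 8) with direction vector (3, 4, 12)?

√433

Direction vector d = (3, 4, 12).
AP = (3, 3, −44); AP·d = -507, |AP|² = 1954, |d|² = 169.
distance² = |AP|² − (AP·d)²/|d|² = 1954 − 257049/169 = 433, so the distance is √433.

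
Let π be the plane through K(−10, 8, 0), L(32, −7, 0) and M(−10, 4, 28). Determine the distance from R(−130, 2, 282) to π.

8

KL = (42, −15, 0) and KM = (0, −4, 28), so a normal is n = KL × KM = (−420, −1176, −168).
Then n·(−130, 2, 282) − (−5208) = 10080.
|n| = √(176400 + 1382976 + 28224) = 1260, so the distance is |10080|/1260 = 8.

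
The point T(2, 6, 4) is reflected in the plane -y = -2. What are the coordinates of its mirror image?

(2, -2, 4)

With n = (0, -1, 0), the signed offset is (n·T − (-2))/|n|² = -4/1 = -4.
T' = T − 2t·n = (2, 6, 4) − (-8)·(0, -1, 0) = (2, -2, 4).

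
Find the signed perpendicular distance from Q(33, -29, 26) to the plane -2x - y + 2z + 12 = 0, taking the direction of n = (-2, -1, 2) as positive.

9

n·Q − (-12) = 27.
|n| = 3, so the signed distance is 27/3 = 9.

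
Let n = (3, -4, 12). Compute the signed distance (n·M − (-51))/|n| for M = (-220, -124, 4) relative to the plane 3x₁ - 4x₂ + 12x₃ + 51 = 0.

-5

n·M − (-51) = -65.
|n| = 13, so the signed distance is -65/13 = -5.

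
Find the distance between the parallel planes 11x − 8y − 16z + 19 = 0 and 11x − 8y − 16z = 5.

8/7

With common normal n = (11, −8, −16) (|n| = 21), the distance is |(-19) − 5|/|n| = 24/21 = 8/7.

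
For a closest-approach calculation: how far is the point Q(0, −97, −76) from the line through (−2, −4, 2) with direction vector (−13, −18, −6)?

Direction vector d = (−13, −18, −6).
AP = (2, −93, −78); AP·d = 2116, |AP|² = 14737, |d|² = 529.
distance² = |AP|² − (AP·d)²/|d|² = 14737 − 4477456/529 = 6273, so the distance is 3√697.

3√697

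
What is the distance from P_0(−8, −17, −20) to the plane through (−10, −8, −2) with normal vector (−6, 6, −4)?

The plane has equation n·(r − (−10, −8, −2)) = 0, i.e. n·r = 20.
Then n·(−8, −17, −20) − 20 = 6.
|n| = √(36 + 36 + 16) = 2√22, so the distance is |6|/(2√22) = 3√22/22.

3/√22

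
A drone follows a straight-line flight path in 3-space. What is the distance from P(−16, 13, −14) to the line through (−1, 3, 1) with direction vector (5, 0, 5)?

Direction vector d = (5, 0, 5).
AP = (−15, 10, −15); AP·d = -150, |AP|² = 550, |d|² = 50.
distance² = |AP|² − (AP·d)²/|d|² = 550 − 22500/50 = 100, so the distance is 10.

10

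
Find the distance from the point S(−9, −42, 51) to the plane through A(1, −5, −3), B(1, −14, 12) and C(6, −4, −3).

AB = (0, −9, 15) and AC = (5, 1, 0), so a normal is n = AB × AC = (−15, 75, 45).
Then n·(−9, −42, 51) − (−525) = −195.
|n| = √(225 + 5625 + 2025) = 15√35, so the distance is |-195|/(15√35) = 13√35/35.

13√35/35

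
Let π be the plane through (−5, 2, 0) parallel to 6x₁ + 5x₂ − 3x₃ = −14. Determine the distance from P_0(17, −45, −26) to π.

5√70/14

Parallel planes share the normal n = (6, 5, −3); since (−5, 2, 0) lies on the plane, its equation is 6x₁ + 5x₂ − 3x₃ = -20.
n = (6, 5, −3); n·P − (-20) = -25; |n| = √70; distance = 25/√70 = 5√70/14.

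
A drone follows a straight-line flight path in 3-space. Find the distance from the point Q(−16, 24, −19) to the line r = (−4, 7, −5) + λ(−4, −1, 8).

Direction vector d = (−4, −1, 8).
AP = (−12, 17, −14), and AP × d = (122, 152, 80).
|AP × d|² = 44388 and |d|² = 81, so the distance is √(44388/81) = √548 = 2√137.

2√137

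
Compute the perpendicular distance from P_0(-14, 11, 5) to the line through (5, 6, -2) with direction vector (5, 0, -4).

Direction vector d = (5, 0, -4).
AP = (-19, 5, 7); AP·d = -123, |AP|² = 435, |d|² = 41.
distance² = |AP|² − (AP·d)²/|d|² = 435 − 15129/41 = 66, so the distance is √66.

√66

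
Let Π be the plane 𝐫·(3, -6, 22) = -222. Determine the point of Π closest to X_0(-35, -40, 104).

n = (3, -6, 22), |n|² = 529, and n·X_0 − (-222) = 2645.
t = 2645/529 = 5, so the foot is X_0 − t·n = (-35, -40, 104) − 5·(3, -6, 22) = (-50, -10, -6).

(-50, -10, -6)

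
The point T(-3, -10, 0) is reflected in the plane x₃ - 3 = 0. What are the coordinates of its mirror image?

(-3, -10, 6)

With n = (0, 0, 1), the signed offset is (n·T − 3)/|n|² = -3/1 = -3.
T' = T − 2t·n = (-3, -10, 0) − (-6)·(0, 0, 1) = (-3, -10, 6).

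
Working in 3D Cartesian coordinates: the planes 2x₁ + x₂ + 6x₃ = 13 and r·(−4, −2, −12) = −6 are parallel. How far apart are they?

Divide the second equation by -2 to match normals: 2x₁ + x₂ + 6x₃ = 3.
With common normal n = (2, 1, 6) (|n| = √41), the distance is |13 − 3|/|n| = 10/√41 = 10√41/41.

10√41/41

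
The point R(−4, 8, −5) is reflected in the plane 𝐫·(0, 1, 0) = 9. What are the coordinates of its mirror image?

With n = (0, 1, 0), the signed offset is (n·R − 9)/|n|² = -1/1 = -1.
R' = R − 2t·n = (−4, 8, −5) − (-2)·(0, 1, 0) = (−4, 10, −5).

(-4, 10, -5)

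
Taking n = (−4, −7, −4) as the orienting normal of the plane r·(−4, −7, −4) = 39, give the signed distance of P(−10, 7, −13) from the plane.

n·P − 39 = 4.
|n| = 9, so the signed distance is 4/9.

4/9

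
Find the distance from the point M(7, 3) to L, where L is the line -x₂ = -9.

6

d = |0·7 + (-1)·3 − (-9)| / √(0 + 1) = |6|/1 = 6.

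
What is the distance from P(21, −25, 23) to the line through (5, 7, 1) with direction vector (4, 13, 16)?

42

Direction vector d = (4, 13, 16).
AP = (16, −32, 22), and AP × d = (−798, −168, 336).
|AP × d|² = 777924 and |d|² = 441, so the distance is √(777924/441) = √1764 = 42.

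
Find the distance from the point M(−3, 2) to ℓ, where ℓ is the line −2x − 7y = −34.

26/√53

d = |(-2)·(-3) + (-7)·2 − (-34)| / √(4 + 49) = |26|/√53 = 26/√53.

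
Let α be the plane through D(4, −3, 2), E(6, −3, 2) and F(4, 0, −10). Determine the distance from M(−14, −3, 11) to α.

DE = (2, 0, 0) and DF = (0, 3, −12), so a normal is n = DE × DF = (0, 24, 6).
Then n·(−14, −3, 11) − (−60) = 54.
|n| = √(0 + 576 + 36) = 6√17, so the distance is |54|/(6√17) = 9√17/17.

9/√17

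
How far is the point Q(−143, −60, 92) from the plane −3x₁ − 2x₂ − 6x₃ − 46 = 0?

Normal vector n = (−3, −2, −6), and n·(−143, −60, 92) − 46 = −49.
|n| = √(9 + 4 + 36) = 7, so the distance is |-49|/7 = 7.

7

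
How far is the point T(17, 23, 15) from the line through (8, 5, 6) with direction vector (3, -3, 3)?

9√6

Direction vector d = (3, -3, 3).
AP = (9, 18, 9); AP·d = 0, |AP|² = 486, |d|² = 27.
distance² = |AP|² − (AP·d)²/|d|² = 486 − 0/27 = 486, so the distance is 9√6.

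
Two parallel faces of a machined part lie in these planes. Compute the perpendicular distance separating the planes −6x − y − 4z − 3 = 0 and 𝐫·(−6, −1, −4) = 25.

Both planes have normal n = (−6, −1, −4), |n| = √53. Any point on the first plane is at distance |25 − 3|/|n| = 22/√53 from the second.

22/√53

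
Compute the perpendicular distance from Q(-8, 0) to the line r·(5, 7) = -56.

16/√74

d = |5·(-8) + 7·0 − (-56)| / √(25 + 49) = |16|/√74 = 8√74/37.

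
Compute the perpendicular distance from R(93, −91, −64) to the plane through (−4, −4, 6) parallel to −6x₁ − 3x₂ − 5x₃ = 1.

29√70/70

Parallel planes share the normal n = (−6, −3, −5); since (−4, −4, 6) lies on the plane, its equation is −6x₁ − 3x₂ − 5x₃ = 6.
Then n·(93, −91, −64) − 6 = 29.
|n| = √(36 + 9 + 25) = √70, so the distance is |29|/√70 = 29√70/70.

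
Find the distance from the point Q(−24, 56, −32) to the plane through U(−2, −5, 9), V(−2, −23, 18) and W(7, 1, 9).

UV = (0, −18, 9) and UW = (9, 6, 0), so a normal is n = UV × UW = (−54, 81, 162).
d = |(-54)·(-24) + 81·56 + 162·(-32) − 1161| / √(2916 + 6561 + 26244) = |-513| / 189 = 19/7.

19/7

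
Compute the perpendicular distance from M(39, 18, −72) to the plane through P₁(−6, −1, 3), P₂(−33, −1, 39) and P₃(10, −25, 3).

1

P₁P₂ = (−27, 0, 36) and P₁P₃ = (16, −24, 0), so a normal is n = P₁P₂ × P₁P₃ = (864, 576, 648).
Then n·(39, 18, −72) − (−3816) = 1224.
|n| = √(746496 + 331776 + 419904) = 1224, so the distance is |1224|/1224 = 1.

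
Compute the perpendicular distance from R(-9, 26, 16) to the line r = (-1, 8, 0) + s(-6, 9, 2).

Direction vector d = (-6, 9, 2).
AP = (-8, 18, 16); AP·d = 242, |AP|² = 644, |d|² = 121.
distance² = |AP|² − (AP·d)²/|d|² = 644 − 58564/121 = 160, so the distance is 4√10.

4√10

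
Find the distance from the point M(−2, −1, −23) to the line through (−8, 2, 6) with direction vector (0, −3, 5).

3√38

Direction vector d = (0, −3, 5).
AP = (6, −3, −29); AP·d = -136, |AP|² = 886, |d|² = 34.
distance² = |AP|² − (AP·d)²/|d|² = 886 − 18496/34 = 342, so the distance is 3√38.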